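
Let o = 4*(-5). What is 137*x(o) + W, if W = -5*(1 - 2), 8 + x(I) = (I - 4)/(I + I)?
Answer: -5044/5 ≈ -1008.8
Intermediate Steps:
o = -20
x(I) = -8 + (-4 + I)/(2*I) (x(I) = -8 + (I - 4)/(I + I) = -8 + (-4 + I)/((2*I)) = -8 + (-4 + I)*(1/(2*I)) = -8 + (-4 + I)/(2*I))
W = 5 (W = -5*(-1) = 5)
137*x(o) + W = 137*(-15/2 - 2/(-20)) + 5 = 137*(-15/2 - 2*(-1/20)) + 5 = 137*(-15/2 + ⅒) + 5 = 137*(-37/5) + 5 = -5069/5 + 5 = -5044/5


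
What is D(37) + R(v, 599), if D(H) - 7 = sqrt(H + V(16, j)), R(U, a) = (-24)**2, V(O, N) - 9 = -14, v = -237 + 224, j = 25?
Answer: 583 + 4*sqrt(2) ≈ 588.66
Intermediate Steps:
v = -13
V(O, N) = -5 (V(O, N) = 9 - 14 = -5)
R(U, a) = 576
D(H) = 7 + sqrt(-5 + H) (D(H) = 7 + sqrt(H - 5) = 7 + sqrt(-5 + H))
D(37) + R(v, 599) = (7 + sqrt(-5 + 37)) + 576 = (7 + sqrt(32)) + 576 = (7 + 4*sqrt(2)) + 576 = 583 + 4*sqrt(2)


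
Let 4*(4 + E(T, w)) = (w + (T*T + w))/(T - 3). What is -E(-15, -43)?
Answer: 427/72 ≈ 5.9306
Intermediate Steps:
E(T, w) = -4 + (T² + 2*w)/(4*(-3 + T)) (E(T, w) = -4 + ((w + (T*T + w))/(T - 3))/4 = -4 + ((w + (T² + w))/(-3 + T))/4 = -4 + ((w + (w + T²))/(-3 + T))/4 = -4 + ((T² + 2*w)/(-3 + T))/4 = -4 + (T² + 2*w)/(4*(-3 + T)))
-E(-15, -43) = -(48 + (-15)² - 16*(-15) + 2*(-43))/(4*(-3 - 15)) = -(48 + 225 + 240 - 86)/(4*(-18)) = -(-1)*427/(4*18) = -1*(-427/72) = 427/72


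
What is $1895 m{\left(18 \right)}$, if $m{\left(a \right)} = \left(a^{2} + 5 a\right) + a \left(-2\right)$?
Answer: $716310$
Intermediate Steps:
$m{\left(a \right)} = a^{2} + 3 a$ ($m{\left(a \right)} = \left(a^{2} + 5 a\right) - 2 a = a^{2} + 3 a$)
$1895 m{\left(18 \right)} = 1895 \cdot 18 \left(3 + 18\right) = 1895 \cdot 18 \cdot 21 = 1895 \cdot 378 = 716310$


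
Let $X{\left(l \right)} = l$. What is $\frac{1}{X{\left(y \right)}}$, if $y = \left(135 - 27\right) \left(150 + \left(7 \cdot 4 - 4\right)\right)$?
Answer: $\frac{1}{18792} \approx 5.3214 \cdot 10^{-5}$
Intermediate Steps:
$y = 18792$ ($y = 108 \left(150 + \left(28 - 4\right)\right) = 108 \left(150 + 24\right) = 108 \cdot 174 = 18792$)
$\frac{1}{X{\left(y \right)}} = \frac{1}{18792}$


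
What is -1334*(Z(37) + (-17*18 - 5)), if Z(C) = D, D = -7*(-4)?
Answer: 377522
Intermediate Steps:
D = 28
Z(C) = 28
-1334*(Z(37) + (-17*18 - 5)) = -1334*(28 + (-17*18 - 5)) = -1334*(28 + (-306 - 5)) = -1334*(28 - 311) = -1334*(-283) = 377522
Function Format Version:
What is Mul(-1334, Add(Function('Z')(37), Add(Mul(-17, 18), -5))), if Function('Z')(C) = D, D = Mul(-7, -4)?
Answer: 377522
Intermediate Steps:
D = 28
Function('Z')(C) = 28
Mul(-1334, Add(Function('Z')(37), Add(Mul(-17, 18), -5))) = Mul(-1334, Add(28, Add(Mul(-17, 18), -5))) = Mul(-1334, Add(28, Add(-306, -5))) = Mul(-1334, Add(28, -311)) = Mul(-1334, -283) = 377522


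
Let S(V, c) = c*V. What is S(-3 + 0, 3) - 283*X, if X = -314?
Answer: 88853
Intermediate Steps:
S(V, c) = V*c
S(-3 + 0, 3) - 283*X = (-3 + 0)*3 - 283*(-314) = -3*3 + 88862 = -9 + 88862 = 88853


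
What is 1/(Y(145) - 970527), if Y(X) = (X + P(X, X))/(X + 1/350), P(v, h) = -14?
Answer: -50751/49255169927 ≈ -1.0304e-6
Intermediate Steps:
Y(X) = (-14 + X)/(1/350 + X) (Y(X) = (X - 14)/(X + 1/350) = (-14 + X)/(X + 1/350) = (-14 + X)/(1/350 + X))
1/(Y(145) - 970527) = 1/(350*(-14 + 145)/(1 + 350*145) - 970527) = 1/(350*131/(1 + 50750) - 970527) = 1/(350*131/50751 - 970527) = 1/(350*(1/50751)*131 - 970527) = 1/(45850/50751 - 970527) = 1/(-49255169927/50751) = -50751/49255169927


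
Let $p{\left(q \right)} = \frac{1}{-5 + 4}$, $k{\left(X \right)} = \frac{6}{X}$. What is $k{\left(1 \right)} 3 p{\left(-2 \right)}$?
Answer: $-18$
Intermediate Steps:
$p{\left(q \right)} = -1$ ($p{\left(q \right)} = \frac{1}{-1} = -1$)
$k{\left(1 \right)} 3 p{\left(-2 \right)} = \frac{6}{1} \cdot 3 \left(-1\right) = 6 \cdot 1 \cdot 3 \left(-1\right) = 6 \cdot 3 \left(-1\right) = 18 \left(-1\right) = -18$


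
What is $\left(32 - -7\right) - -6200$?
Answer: $6239$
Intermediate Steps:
$\left(32 - -7\right) - -6200 = \left(32 + 7\right) + 6200 = 39 + 6200 = 6239$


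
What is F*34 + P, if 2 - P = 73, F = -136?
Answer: -4695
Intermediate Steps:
P = -71 (P = 2 - 1*73 = 2 - 73 = -71)
F*34 + P = -136*34 - 71 = -4624 - 71 = -4695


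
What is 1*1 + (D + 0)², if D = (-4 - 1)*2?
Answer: 101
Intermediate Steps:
D = -10 (D = -5*2 = -10)
1*1 + (D + 0)² = 1*1 + (-10 + 0)² = 1 + (-10)² = 1 + 100 = 101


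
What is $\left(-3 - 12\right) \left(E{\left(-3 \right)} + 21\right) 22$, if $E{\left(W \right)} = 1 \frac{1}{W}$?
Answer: $-6820$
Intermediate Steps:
$E{\left(W \right)} = \frac{1}{W}$
$\left(-3 - 12\right) \left(E{\left(-3 \right)} + 21\right) 22 = \left(-3 - 12\right) \left(\frac{1}{-3} + 21\right) 22 = \left(-3 - 12\right) \left(- \frac{1}{3} + 21\right) 22 = - 15 \cdot \frac{62}{3} \cdot 22 = \left(-15\right) \frac{1364}{3} = -6820$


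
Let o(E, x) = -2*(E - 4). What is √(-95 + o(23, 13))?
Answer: I*√133 ≈ 11.533*I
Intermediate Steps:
o(E, x) = 8 - 2*E (o(E, x) = -2*(-4 + E) = 8 - 2*E)
√(-95 + o(23, 13)) = √(-95 + (8 - 2*23)) = √(-95 + (8 - 46)) = √(-95 - 38) = √(-133) = I*√133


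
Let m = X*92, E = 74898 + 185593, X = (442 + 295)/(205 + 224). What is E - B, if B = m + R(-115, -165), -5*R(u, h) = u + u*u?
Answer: 10255243/39 ≈ 2.6296e+5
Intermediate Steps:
X = 67/39 (X = 737/429 = 737*(1/429) = 67/39 ≈ 1.7179)
E = 260491
R(u, h) = -u/5 - u²/5 (R(u, h) = -(u + u*u)/5 = -(u + u²)/5 = -u/5 - u²/5)
m = 6164/39 (m = (67/39)*92 = 6164/39 ≈ 158.05)
B = -96094/39 (B = 6164/39 - ⅕*(-115)*(1 - 115) = 6164/39 - ⅕*(-115)*(-114) = 6164/39 - 2622 = -96094/39 ≈ -2463.9)
E - B = 260491 - 1*(-96094/39) = 260491 + 96094/39 = 10255243/39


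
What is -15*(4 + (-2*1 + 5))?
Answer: -105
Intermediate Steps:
-15*(4 + (-2*1 + 5)) = -15*(4 + (-2 + 5)) = -15*(4 + 3) = -15*7 = -105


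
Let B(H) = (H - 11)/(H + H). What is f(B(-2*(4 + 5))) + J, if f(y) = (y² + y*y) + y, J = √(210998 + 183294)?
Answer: 1363/648 + 2*√98573 ≈ 630.03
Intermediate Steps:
J = 2*√98573 (J = √394292 = 2*√98573 ≈ 627.93)
B(H) = (-11 + H)/(2*H) (B(H) = (-11 + H)/((2*H)) = (-11 + H)*(1/(2*H)) = (-11 + H)/(2*H))
f(y) = y + 2*y² (f(y) = (y² + y²) + y = 2*y² + y = y + 2*y²)
f(B(-2*(4 + 5))) + J = ((-11 - 2*(4 + 5))/(2*((-2*(4 + 5)))))*(1 + 2*((-11 - 2*(4 + 5))/(2*((-2*(4 + 5)))))) + 2*√98573 = ((-11 - 2*9)/(2*((-2*9))))*(1 + 2*((-11 - 2*9)/(2*((-2*9))))) + 2*√98573 = ((½)*(-11 - 18)/(-18))*(1 + 2*((½)*(-11 - 18)/(-18))) + 2*√98573 = ((½)*(-1/18)*(-29))*(1 + 2*((½)*(-1/18)*(-29))) + 2*√98573 = 29*(1 + 2*(29/36))/36 + 2*√98573 = 29*(1 + 29/18)/36 + 2*√98573 = (29/36)*(47/18) + 2*√98573 = 1363/648 + 2*√98573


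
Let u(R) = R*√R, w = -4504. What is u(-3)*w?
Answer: 13512*I*√3 ≈ 23403.0*I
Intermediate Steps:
u(R) = R^(3/2)
u(-3)*w = (-3)^(3/2)*(-4504) = -3*I*√3*(-4504) = 13512*I*√3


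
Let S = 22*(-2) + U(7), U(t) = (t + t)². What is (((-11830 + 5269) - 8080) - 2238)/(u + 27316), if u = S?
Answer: -16879/27468 ≈ -0.61450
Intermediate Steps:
U(t) = 4*t² (U(t) = (2*t)² = 4*t²)
S = 152 (S = 22*(-2) + 4*7² = -44 + 4*49 = -44 + 196 = 152)
u = 152
(((-11830 + 5269) - 8080) - 2238)/(u + 27316) = (((-11830 + 5269) - 8080) - 2238)/(152 + 27316) = ((-6561 - 8080) - 2238)/27468 = (-14641 - 2238)*(1/27468) = -16879*1/27468 = -16879/27468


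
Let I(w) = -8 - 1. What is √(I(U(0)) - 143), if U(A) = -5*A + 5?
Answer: 2*I*√38 ≈ 12.329*I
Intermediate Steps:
U(A) = 5 - 5*A
I(w) = -9
√(I(U(0)) - 143) = √(-9 - 143) = √(-152) = 2*I*√38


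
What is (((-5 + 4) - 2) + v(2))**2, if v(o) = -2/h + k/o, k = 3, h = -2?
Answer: 1/4 ≈ 0.25000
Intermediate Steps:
v(o) = 1 + 3/o (v(o) = -2/(-2) + 3/o = -2*(-1/2) + 3/o = 1 + 3/o)
(((-5 + 4) - 2) + v(2))**2 = (((-5 + 4) - 2) + (3 + 2)/2)**2 = ((-1 - 2) + (1/2)*5)**2 = (-3 + 5/2)**2 = (-1/2)**2 = 1/4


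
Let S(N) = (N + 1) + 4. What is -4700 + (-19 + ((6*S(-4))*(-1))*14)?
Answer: -4803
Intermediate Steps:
S(N) = 5 + N (S(N) = (1 + N) + 4 = 5 + N)
-4700 + (-19 + ((6*S(-4))*(-1))*14) = -4700 + (-19 + ((6*(5 - 4))*(-1))*14) = -4700 + (-19 + ((6*1)*(-1))*14) = -4700 + (-19 + (6*(-1))*14) = -4700 + (-19 - 6*14) = -4700 + (-19 - 84) = -4700 - 103 = -4803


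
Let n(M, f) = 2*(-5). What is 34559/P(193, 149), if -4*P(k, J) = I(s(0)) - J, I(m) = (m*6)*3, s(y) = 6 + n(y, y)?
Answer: 138236/221 ≈ 625.50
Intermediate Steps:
n(M, f) = -10
s(y) = -4 (s(y) = 6 - 10 = -4)
I(m) = 18*m (I(m) = (6*m)*3 = 18*m)
P(k, J) = 18 + J/4 (P(k, J) = -(18*(-4) - J)/4 = -(-72 - J)/4 = 18 + J/4)
34559/P(193, 149) = 34559/(18 + (¼)*149) = 34559/(18 + 149/4) = 34559/(221/4) = 34559*(4/221) = 138236/221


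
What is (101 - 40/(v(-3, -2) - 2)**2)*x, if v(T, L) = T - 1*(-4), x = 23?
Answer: 1403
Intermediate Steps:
v(T, L) = 4 + T (v(T, L) = T + 4 = 4 + T)
(101 - 40/(v(-3, -2) - 2)**2)*x = (101 - 40/((4 - 3) - 2)**2)*23 = (101 - 40/(1 - 2)**2)*23 = (101 - 40/((-1)**2))*23 = (101 - 40/1)*23 = (101 - 40*1)*23 = (101 - 40)*23 = 61*23 = 1403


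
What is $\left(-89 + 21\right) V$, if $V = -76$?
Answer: $5168$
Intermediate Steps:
$\left(-89 + 21\right) V = \left(-89 + 21\right) \left(-76\right) = \left(-68\right) \left(-76\right) = 5168$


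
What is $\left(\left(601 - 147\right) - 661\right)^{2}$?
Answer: $42849$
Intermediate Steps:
$\left(\left(601 - 147\right) - 661\right)^{2} = \left(454 - 661\right)^{2} = \left(-207\right)^{2} = 42849$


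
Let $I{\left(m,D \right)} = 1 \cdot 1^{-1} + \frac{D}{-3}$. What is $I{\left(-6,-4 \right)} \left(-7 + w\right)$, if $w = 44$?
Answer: $\frac{259}{3} \approx 86.333$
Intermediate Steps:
$I{\left(m,D \right)} = 1 - \frac{D}{3}$ ($I{\left(m,D \right)} = 1 \cdot 1 + D \left(- \frac{1}{3}\right) = 1 - \frac{D}{3}$)
$I{\left(-6,-4 \right)} \left(-7 + w\right) = \left(1 - - \frac{4}{3}\right) \left(-7 + 44\right) = \left(1 + \frac{4}{3}\right) 37 = \frac{7}{3} \cdot 37 = \frac{259}{3}$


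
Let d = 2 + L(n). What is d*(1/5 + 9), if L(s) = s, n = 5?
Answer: 322/5 ≈ 64.400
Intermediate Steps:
d = 7 (d = 2 + 5 = 7)
d*(1/5 + 9) = 7*(1/5 + 9) = 7*(⅕ + 9) = 7*(46/5) = 322/5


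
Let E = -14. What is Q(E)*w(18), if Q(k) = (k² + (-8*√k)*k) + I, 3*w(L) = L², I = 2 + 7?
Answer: 22140 + 12096*I*√14 ≈ 22140.0 + 45259.0*I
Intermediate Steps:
I = 9
w(L) = L²/3
Q(k) = 9 + k² - 8*k^(3/2) (Q(k) = (k² + (-8*√k)*k) + 9 = (k² - 8*k^(3/2)) + 9 = 9 + k² - 8*k^(3/2))
Q(E)*w(18) = (9 + (-14)² - (-112)*I*√14)*((⅓)*18²) = (9 + 196 - (-112)*I*√14)*((⅓)*324) = (9 + 196 + 112*I*√14)*108 = (205 + 112*I*√14)*108 = 22140 + 12096*I*√14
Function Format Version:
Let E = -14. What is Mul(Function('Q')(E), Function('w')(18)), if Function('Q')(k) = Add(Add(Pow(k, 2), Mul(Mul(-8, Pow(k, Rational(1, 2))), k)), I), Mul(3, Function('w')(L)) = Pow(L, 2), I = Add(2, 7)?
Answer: Add(22140, Mul(12096, I, Pow(14, Rational(1, 2)))) ≈ Add(22140., Mul(45259., I))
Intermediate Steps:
I = 9
Function('w')(L) = Mul(Rational(1, 3), Pow(L, 2))
Function('Q')(k) = Add(9, Pow(k, 2), Mul(-8, Pow(k, Rational(3, 2)))) (Function('Q')(k) = Add(Add(Pow(k, 2), Mul(Mul(-8, Pow(k, Rational(1, 2))), k)), 9) = Add(Add(Pow(k, 2), Mul(-8, Pow(k, Rational(3, 2)))), 9) = Add(9, Pow(k, 2), Mul(-8, Pow(k, Rational(3, 2)))))
Mul(Function('Q')(E), Function('w')(18)) = Mul(Add(9, Pow(-14, 2), Mul(-8, Pow(-14, Rational(3, 2)))), Mul(Rational(1, 3), Pow(18, 2))) = Mul(Add(9, 196, Mul(-8, Mul(-14, I, Pow(14, Rational(1, 2))))), Mul(Rational(1, 3), 324)) = Mul(Add(9, 196, Mul(112, I, Pow(14, Rational(1, 2)))), 108) = Mul(Add(205, Mul(112, I, Pow(14, Rational(1, 2)))), 108) = Add(22140, Mul(12096, I, Pow(14, Rational(1, 2))))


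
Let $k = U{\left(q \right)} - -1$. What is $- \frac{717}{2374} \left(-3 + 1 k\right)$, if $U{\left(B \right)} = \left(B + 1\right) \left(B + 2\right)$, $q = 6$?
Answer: $- \frac{19359}{1187} \approx -16.309$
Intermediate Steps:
$U{\left(B \right)} = \left(1 + B\right) \left(2 + B\right)$
$k = 57$ ($k = \left(2 + 6^{2} + 3 \cdot 6\right) - -1 = \left(2 + 36 + 18\right) + 1 = 56 + 1 = 57$)
$- \frac{717}{2374} \left(-3 + 1 k\right) = - \frac{717}{2374} \left(-3 + 1 \cdot 57\right) = \left(-717\right) \frac{1}{2374} \left(-3 + 57\right) = \left(- \frac{717}{2374}\right) 54 = - \frac{19359}{1187}$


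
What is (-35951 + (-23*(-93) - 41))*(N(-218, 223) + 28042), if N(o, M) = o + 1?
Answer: -941959725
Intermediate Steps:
N(o, M) = 1 + o
(-35951 + (-23*(-93) - 41))*(N(-218, 223) + 28042) = (-35951 + (-23*(-93) - 41))*((1 - 218) + 28042) = (-35951 + (2139 - 41))*(-217 + 28042) = (-35951 + 2098)*27825 = -33853*27825 = -941959725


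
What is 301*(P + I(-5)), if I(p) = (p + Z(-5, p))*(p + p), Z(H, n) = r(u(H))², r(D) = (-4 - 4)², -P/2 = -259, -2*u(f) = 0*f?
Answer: -12157992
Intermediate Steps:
u(f) = 0 (u(f) = -0*f = -½*0 = 0)
P = 518 (P = -2*(-259) = 518)
r(D) = 64 (r(D) = (-8)² = 64)
Z(H, n) = 4096 (Z(H, n) = 64² = 4096)
I(p) = 2*p*(4096 + p) (I(p) = (p + 4096)*(p + p) = (4096 + p)*(2*p) = 2*p*(4096 + p))
301*(P + I(-5)) = 301*(518 + 2*(-5)*(4096 - 5)) = 301*(518 + 2*(-5)*4091) = 301*(518 - 40910) = 301*(-40392) = -12157992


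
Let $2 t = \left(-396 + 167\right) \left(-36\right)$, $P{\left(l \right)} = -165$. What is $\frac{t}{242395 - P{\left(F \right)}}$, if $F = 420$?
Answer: $\frac{2061}{121280} \approx 0.016994$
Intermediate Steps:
$t = 4122$ ($t = \frac{\left(-396 + 167\right) \left(-36\right)}{2} = \frac{\left(-229\right) \left(-36\right)}{2} = \frac{1}{2} \cdot 8244 = 4122$)
$\frac{t}{242395 - P{\left(F \right)}} = \frac{4122}{242395 - -165} = \frac{4122}{242395 + 165} = \frac{4122}{242560} = 4122 \cdot \frac{1}{242560} = \frac{2061}{121280}$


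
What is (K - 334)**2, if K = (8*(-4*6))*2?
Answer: 515524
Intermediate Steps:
K = -384 (K = (8*(-24))*2 = -192*2 = -384)
(K - 334)**2 = (-384 - 334)**2 = (-718)**2 = 515524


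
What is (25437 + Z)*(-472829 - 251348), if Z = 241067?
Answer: -192996067208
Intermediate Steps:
(25437 + Z)*(-472829 - 251348) = (25437 + 241067)*(-472829 - 251348) = 266504*(-724177) = -192996067208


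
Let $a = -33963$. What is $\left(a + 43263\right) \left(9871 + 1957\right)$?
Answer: $110000400$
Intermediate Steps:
$\left(a + 43263\right) \left(9871 + 1957\right) = \left(-33963 + 43263\right) \left(9871 + 1957\right) = 9300 \cdot 11828 = 110000400$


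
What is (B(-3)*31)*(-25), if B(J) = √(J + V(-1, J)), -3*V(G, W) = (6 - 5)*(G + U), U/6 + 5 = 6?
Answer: -775*I*√42/3 ≈ -1674.2*I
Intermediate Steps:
U = 6 (U = -30 + 6*6 = -30 + 36 = 6)
V(G, W) = -2 - G/3 (V(G, W) = -(6 - 5)*(G + 6)/3 = -(6 + G)/3 = -2 - G/3)
B(J) = √(-5/3 + J) (B(J) = √(J + (-2 - ⅓*(-1))) = √(J + (-2 + ⅓)) = √(J - 5/3) = √(-5/3 + J))
(B(-3)*31)*(-25) = ((√(-15 + 9*(-3))/3)*31)*(-25) = ((√(-15 - 27)/3)*31)*(-25) = ((√(-42)/3)*31)*(-25) = (((I*√42)/3)*31)*(-25) = ((I*√42/3)*31)*(-25) = (31*I*√42/3)*(-25) = -775*I*√42/3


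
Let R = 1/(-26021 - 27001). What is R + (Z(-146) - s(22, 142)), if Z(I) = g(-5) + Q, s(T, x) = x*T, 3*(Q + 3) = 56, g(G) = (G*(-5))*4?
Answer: -159507851/53022 ≈ -3008.3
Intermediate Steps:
g(G) = -20*G (g(G) = -5*G*4 = -20*G)
Q = 47/3 (Q = -3 + (⅓)*56 = -3 + 56/3 = 47/3 ≈ 15.667)
s(T, x) = T*x
Z(I) = 347/3 (Z(I) = -20*(-5) + 47/3 = 100 + 47/3 = 347/3)
R = -1/53022 (R = 1/(-53022) = -1/53022 ≈ -1.8860e-5)
R + (Z(-146) - s(22, 142)) = -1/53022 + (347/3 - 22*142) = -1/53022 + (347/3 - 1*3124) = -1/53022 + (347/3 - 3124) = -1/53022 - 9025/3 = -159507851/53022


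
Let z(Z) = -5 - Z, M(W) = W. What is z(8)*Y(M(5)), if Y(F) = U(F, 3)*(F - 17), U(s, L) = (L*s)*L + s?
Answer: 7800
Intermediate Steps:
U(s, L) = s + s*L² (U(s, L) = s*L² + s = s + s*L²)
Y(F) = 10*F*(-17 + F) (Y(F) = (F*(1 + 3²))*(F - 17) = (F*(1 + 9))*(-17 + F) = (F*10)*(-17 + F) = (10*F)*(-17 + F) = 10*F*(-17 + F))
z(8)*Y(M(5)) = (-5 - 1*8)*(10*5*(-17 + 5)) = (-5 - 8)*(10*5*(-12)) = -13*(-600) = 7800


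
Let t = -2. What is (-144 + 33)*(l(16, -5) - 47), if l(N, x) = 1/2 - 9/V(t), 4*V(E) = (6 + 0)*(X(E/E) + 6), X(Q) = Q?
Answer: 73593/14 ≈ 5256.6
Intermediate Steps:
V(E) = 21/2 (V(E) = ((6 + 0)*(E/E + 6))/4 = (6*(1 + 6))/4 = (6*7)/4 = (¼)*42 = 21/2)
l(N, x) = -5/14 (l(N, x) = 1/2 - 9/21/2 = 1*(½) - 9*2/21 = ½ - 6/7 = -5/14)
(-144 + 33)*(l(16, -5) - 47) = (-144 + 33)*(-5/14 - 47) = -111*(-663/14) = 73593/14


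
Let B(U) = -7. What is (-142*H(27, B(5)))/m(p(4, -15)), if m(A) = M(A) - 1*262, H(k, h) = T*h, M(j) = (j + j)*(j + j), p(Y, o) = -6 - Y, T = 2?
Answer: 994/69 ≈ 14.406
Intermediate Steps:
M(j) = 4*j² (M(j) = (2*j)*(2*j) = 4*j²)
H(k, h) = 2*h
m(A) = -262 + 4*A² (m(A) = 4*A² - 1*262 = 4*A² - 262 = -262 + 4*A²)
(-142*H(27, B(5)))/m(p(4, -15)) = (-284*(-7))/(-262 + 4*(-6 - 1*4)²) = (-142*(-14))/(-262 + 4*(-6 - 4)²) = 1988/(-262 + 4*(-10)²) = 1988/(-262 + 4*100) = 1988/(-262 + 400) = 1988/138 = 1988*(1/138) = 994/69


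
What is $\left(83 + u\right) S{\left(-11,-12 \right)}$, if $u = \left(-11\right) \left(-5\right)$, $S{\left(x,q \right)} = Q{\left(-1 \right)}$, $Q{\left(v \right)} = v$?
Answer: $-138$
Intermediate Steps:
$S{\left(x,q \right)} = -1$
$u = 55$
$\left(83 + u\right) S{\left(-11,-12 \right)} = \left(83 + 55\right) \left(-1\right) = 138 \left(-1\right) = -138$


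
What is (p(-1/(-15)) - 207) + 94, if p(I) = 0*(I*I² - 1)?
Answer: -113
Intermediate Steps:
p(I) = 0 (p(I) = 0*(I³ - 1) = 0*(-1 + I³) = 0)
(p(-1/(-15)) - 207) + 94 = (0 - 207) + 94 = -207 + 94 = -113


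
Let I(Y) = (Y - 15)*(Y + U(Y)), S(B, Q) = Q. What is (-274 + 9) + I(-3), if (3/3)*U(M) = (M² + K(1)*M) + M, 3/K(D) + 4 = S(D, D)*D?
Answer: -373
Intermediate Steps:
K(D) = 3/(-4 + D²) (K(D) = 3/(-4 + D*D) = 3/(-4 + D²))
U(M) = M² (U(M) = (M² + (3/(-4 + 1²))*M) + M = (M² + (3/(-4 + 1))*M) + M = (M² + (3/(-3))*M) + M = (M² + (3*(-⅓))*M) + M = (M² - M) + M = M²)
I(Y) = (-15 + Y)*(Y + Y²) (I(Y) = (Y - 15)*(Y + Y²) = (-15 + Y)*(Y + Y²))
(-274 + 9) + I(-3) = (-274 + 9) - 3*(-15 + (-3)² - 14*(-3)) = -265 - 3*(-15 + 9 + 42) = -265 - 3*36 = -265 - 108 = -373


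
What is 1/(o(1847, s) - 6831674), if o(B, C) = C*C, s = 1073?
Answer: -1/5680345 ≈ -1.7605e-7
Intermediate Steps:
o(B, C) = C²
1/(o(1847, s) - 6831674) = 1/(1073² - 6831674) = 1/(1151329 - 6831674) = 1/(-5680345) = -1/5680345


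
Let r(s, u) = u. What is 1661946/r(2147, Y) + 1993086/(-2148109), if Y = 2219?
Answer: 3565618502280/4766653871 ≈ 748.03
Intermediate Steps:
1661946/r(2147, Y) + 1993086/(-2148109) = 1661946/2219 + 1993086/(-2148109) = 1661946*(1/2219) + 1993086*(-1/2148109) = 1661946/2219 - 1993086/2148109 = 3565618502280/4766653871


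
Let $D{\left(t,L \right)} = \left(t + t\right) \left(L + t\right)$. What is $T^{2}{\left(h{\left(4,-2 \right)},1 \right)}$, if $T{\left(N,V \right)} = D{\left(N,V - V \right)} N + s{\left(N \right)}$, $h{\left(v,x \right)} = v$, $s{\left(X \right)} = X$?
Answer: $17424$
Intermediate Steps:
$D{\left(t,L \right)} = 2 t \left(L + t\right)$
$T{\left(N,V \right)} = N + 2 N^{3}$ ($T{\left(N,V \right)} = 2 N \left(\left(V - V\right) + N\right) N + N = 2 N \left(0 + N\right) N + N = 2 N N N + N = 2 N^{2} N + N = 2 N^{3} + N = N + 2 N^{3}$)
$T^{2}{\left(h{\left(4,-2 \right)},1 \right)} = \left(4 + 2 \cdot 4^{3}\right)^{2} = \left(4 + 2 \cdot 64\right)^{2} = \left(4 + 128\right)^{2} = 132^{2} = 17424$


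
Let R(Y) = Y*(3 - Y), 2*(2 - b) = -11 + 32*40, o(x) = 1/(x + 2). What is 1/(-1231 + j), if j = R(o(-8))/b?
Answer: -22770/28029851 ≈ -0.00081235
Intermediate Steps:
o(x) = 1/(2 + x)
b = -1265/2 (b = 2 - (-11 + 32*40)/2 = 2 - (-11 + 1280)/2 = 2 - ½*1269 = 2 - 1269/2 = -1265/2 ≈ -632.50)
j = 19/22770 (j = ((3 - 1/(2 - 8))/(2 - 8))/(-1265/2) = ((3 - 1/(-6))/(-6))*(-2/1265) = -(3 - 1*(-⅙))/6*(-2/1265) = -(3 + ⅙)/6*(-2/1265) = -⅙*19/6*(-2/1265) = -19/36*(-2/1265) = 19/22770 ≈ 0.00083443)
1/(-1231 + j) = 1/(-1231 + 19/22770) = 1/(-28029851/22770) = -22770/28029851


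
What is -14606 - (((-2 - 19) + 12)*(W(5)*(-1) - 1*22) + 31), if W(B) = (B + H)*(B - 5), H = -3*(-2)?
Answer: -14835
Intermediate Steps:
H = 6
W(B) = (-5 + B)*(6 + B) (W(B) = (B + 6)*(B - 5) = (6 + B)*(-5 + B) = (-5 + B)*(6 + B))
-14606 - (((-2 - 19) + 12)*(W(5)*(-1) - 1*22) + 31) = -14606 - (((-2 - 19) + 12)*((-30 + 5 + 5²)*(-1) - 1*22) + 31) = -14606 - ((-21 + 12)*((-30 + 5 + 25)*(-1) - 22) + 31) = -14606 - (-9*(0*(-1) - 22) + 31) = -14606 - (-9*(0 - 22) + 31) = -14606 - (-9*(-22) + 31) = -14606 - (198 + 31) = -14606 - 1*229 = -14606 - 229 = -14835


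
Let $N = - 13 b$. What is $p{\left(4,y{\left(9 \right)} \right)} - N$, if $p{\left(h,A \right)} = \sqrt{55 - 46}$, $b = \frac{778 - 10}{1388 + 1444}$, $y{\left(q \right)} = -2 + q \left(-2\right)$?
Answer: $\frac{385}{59} \approx 6.5254$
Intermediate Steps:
$y{\left(q \right)} = -2 - 2 q$
$b = \frac{16}{59}$ ($b = \frac{768}{2832} = 768 \cdot \frac{1}{2832} = \frac{16}{59} \approx 0.27119$)
$p{\left(h,A \right)} = 3$ ($p{\left(h,A \right)} = \sqrt{9} = 3$)
$N = - \frac{208}{59}$ ($N = \left(-13\right) \frac{16}{59} = - \frac{208}{59} \approx -3.5254$)
$p{\left(4,y{\left(9 \right)} \right)} - N = 3 - - \frac{208}{59} = 3 + \frac{208}{59} = \frac{385}{59}$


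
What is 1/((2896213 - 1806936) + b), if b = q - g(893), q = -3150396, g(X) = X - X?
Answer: -1/2061119 ≈ -4.8517e-7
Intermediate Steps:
g(X) = 0
b = -3150396 (b = -3150396 - 1*0 = -3150396 + 0 = -3150396)
1/((2896213 - 1806936) + b) = 1/((2896213 - 1806936) - 3150396) = 1/(1089277 - 3150396) = 1/(-2061119) = -1/2061119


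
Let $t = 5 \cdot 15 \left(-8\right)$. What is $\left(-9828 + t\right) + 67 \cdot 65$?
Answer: $-6073$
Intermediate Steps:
$t = -600$ ($t = 75 \left(-8\right) = -600$)
$\left(-9828 + t\right) + 67 \cdot 65 = \left(-9828 - 600\right) + 67 \cdot 65 = -10428 + 4355 = -6073$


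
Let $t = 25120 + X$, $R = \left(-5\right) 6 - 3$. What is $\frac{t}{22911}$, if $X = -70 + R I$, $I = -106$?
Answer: $\frac{9516}{7637} \approx 1.246$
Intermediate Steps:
$R = -33$ ($R = -30 - 3 = -33$)
$X = 3428$ ($X = -70 - -3498 = -70 + 3498 = 3428$)
$t = 28548$ ($t = 25120 + 3428 = 28548$)
$\frac{t}{22911} = \frac{28548}{22911} = 28548 \cdot \frac{1}{22911} = \frac{9516}{7637}$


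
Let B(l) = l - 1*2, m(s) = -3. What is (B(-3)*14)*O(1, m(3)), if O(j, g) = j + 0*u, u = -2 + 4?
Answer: -70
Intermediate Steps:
u = 2
O(j, g) = j (O(j, g) = j + 0*2 = j + 0 = j)
B(l) = -2 + l (B(l) = l - 2 = -2 + l)
(B(-3)*14)*O(1, m(3)) = ((-2 - 3)*14)*1 = -5*14*1 = -70*1 = -70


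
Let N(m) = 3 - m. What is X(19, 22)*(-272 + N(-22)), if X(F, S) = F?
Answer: -4693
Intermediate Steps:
X(19, 22)*(-272 + N(-22)) = 19*(-272 + (3 - 1*(-22))) = 19*(-272 + (3 + 22)) = 19*(-272 + 25) = 19*(-247) = -4693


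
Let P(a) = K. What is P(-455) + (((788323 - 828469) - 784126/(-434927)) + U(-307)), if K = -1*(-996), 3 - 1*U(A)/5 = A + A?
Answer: -15684858129/434927 ≈ -36063.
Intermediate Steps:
U(A) = 15 - 10*A (U(A) = 15 - 5*(A + A) = 15 - 10*A)
K = 996
P(a) = 996
P(-455) + (((788323 - 828469) - 784126/(-434927)) + U(-307)) = 996 + (((788323 - 828469) - 784126/(-434927)) + (15 - 10*(-307))) = 996 + ((-40146 - 784126*(-1/434927)) + (15 + 3070)) = 996 + ((-40146 + 784126/434927) + 3085) = 996 + (-17459795216/434927 + 3085) = 996 - 16118045421/434927 = -15684858129/434927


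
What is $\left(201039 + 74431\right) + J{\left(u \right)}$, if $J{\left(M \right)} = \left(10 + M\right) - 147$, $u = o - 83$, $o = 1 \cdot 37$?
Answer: $275287$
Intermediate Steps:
$o = 37$
$u = -46$ ($u = 37 - 83 = -46$)
$J{\left(M \right)} = -137 + M$
$\left(201039 + 74431\right) + J{\left(u \right)} = \left(201039 + 74431\right) - 183 = 275470 - 183 = 275287$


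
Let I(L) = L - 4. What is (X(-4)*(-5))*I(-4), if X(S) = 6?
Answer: 240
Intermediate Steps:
I(L) = -4 + L
(X(-4)*(-5))*I(-4) = (6*(-5))*(-4 - 4) = -30*(-8) = 240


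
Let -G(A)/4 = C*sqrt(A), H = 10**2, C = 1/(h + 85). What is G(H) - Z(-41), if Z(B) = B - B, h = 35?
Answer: -1/3 ≈ -0.33333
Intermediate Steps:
C = 1/120 (C = 1/(35 + 85) = 1/120 ≈ 0.0083333)
H = 100
Z(B) = 0
G(A) = -sqrt(A)/30
G(H) - Z(-41) = -sqrt(100)/30 - 1*0 = -1/30*10 + 0 = -1/3 + 0 = -1/3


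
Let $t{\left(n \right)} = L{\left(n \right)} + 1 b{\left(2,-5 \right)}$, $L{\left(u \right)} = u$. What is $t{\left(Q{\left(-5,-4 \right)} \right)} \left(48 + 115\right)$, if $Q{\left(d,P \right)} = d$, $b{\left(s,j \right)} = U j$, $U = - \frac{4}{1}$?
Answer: $2445$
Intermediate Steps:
$U = -4$ ($U = \left(-4\right) 1 = -4$)
$b{\left(s,j \right)} = - 4 j$
$t{\left(n \right)} = 20 + n$ ($t{\left(n \right)} = n + 1 \left(\left(-4\right) \left(-5\right)\right) = n + 1 \cdot 20 = n + 20 = 20 + n$)
$t{\left(Q{\left(-5,-4 \right)} \right)} \left(48 + 115\right) = \left(20 - 5\right) \left(48 + 115\right) = 15 \cdot 163 = 2445$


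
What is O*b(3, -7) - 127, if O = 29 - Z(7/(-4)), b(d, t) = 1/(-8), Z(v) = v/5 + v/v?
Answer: -20887/160 ≈ -130.54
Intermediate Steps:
Z(v) = 1 + v/5 (Z(v) = v*(⅕) + 1 = v/5 + 1 = 1 + v/5)
b(d, t) = -⅛ (b(d, t) = 1*(-⅛) = -⅛)
O = 567/20 (O = 29 - (1 + (7/(-4))/5) = 29 - (1 + (7*(-¼))/5) = 29 - (1 + (⅕)*(-7/4)) = 29 - (1 - 7/20) = 29 - 1*13/20 = 29 - 13/20 = 567/20 ≈ 28.350)
O*b(3, -7) - 127 = (567/20)*(-⅛) - 127 = -567/160 - 127 = -20887/160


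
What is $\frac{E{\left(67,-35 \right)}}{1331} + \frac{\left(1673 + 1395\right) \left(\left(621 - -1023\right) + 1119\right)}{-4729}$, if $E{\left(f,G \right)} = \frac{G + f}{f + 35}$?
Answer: $- \frac{575419287140}{321009249} \approx -1792.5$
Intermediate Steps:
$E{\left(f,G \right)} = \frac{G + f}{35 + f}$
$\frac{E{\left(67,-35 \right)}}{1331} + \frac{\left(1673 + 1395\right) \left(\left(621 - -1023\right) + 1119\right)}{-4729} = \frac{\frac{1}{35 + 67} \left(-35 + 67\right)}{1331} + \frac{\left(1673 + 1395\right) \left(\left(621 - -1023\right) + 1119\right)}{-4729} = \frac{1}{102} \cdot 32 \cdot \frac{1}{1331} + 3068 \left(\left(621 + 1023\right) + 1119\right) \left(- \frac{1}{4729}\right) = \frac{1}{102} \cdot 32 \cdot \frac{1}{1331} + 3068 \left(1644 + 1119\right) \left(- \frac{1}{4729}\right) = \frac{16}{51} \cdot \frac{1}{1331} + 3068 \cdot 2763 \left(- \frac{1}{4729}\right) = \frac{16}{67881} + 8476884 \left(- \frac{1}{4729}\right) = \frac{16}{67881} - \frac{8476884}{4729} = - \frac{575419287140}{321009249}$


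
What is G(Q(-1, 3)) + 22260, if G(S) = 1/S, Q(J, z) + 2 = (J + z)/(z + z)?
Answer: 111297/5 ≈ 22259.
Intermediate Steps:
Q(J, z) = -2 + (J + z)/(2*z) (Q(J, z) = -2 + (J + z)/(z + z) = -2 + (J + z)/((2*z)) = -2 + (J + z)*(1/(2*z)) = -2 + (J + z)/(2*z))
G(Q(-1, 3)) + 22260 = 1/((1/2)*(-1 - 3*3)/3) + 22260 = 1/((1/2)*(1/3)*(-1 - 9)) + 22260 = 1/((1/2)*(1/3)*(-10)) + 22260 = 1/(-5/3) + 22260 = -3/5 + 22260 = 111297/5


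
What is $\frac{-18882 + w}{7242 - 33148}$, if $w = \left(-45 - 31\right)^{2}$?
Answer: $\frac{6553}{12953} \approx 0.50591$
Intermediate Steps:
$w = 5776$ ($w = \left(-76\right)^{2} = 5776$)
$\frac{-18882 + w}{7242 - 33148} = \frac{-18882 + 5776}{7242 - 33148} = - \frac{13106}{-25906} = \left(-13106\right) \left(- \frac{1}{25906}\right) = \frac{6553}{12953}$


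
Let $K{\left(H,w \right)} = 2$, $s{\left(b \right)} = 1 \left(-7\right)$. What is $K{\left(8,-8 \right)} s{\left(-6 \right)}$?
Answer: $-14$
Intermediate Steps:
$s{\left(b \right)} = -7$
$K{\left(8,-8 \right)} s{\left(-6 \right)} = 2 \left(-7\right) = -14$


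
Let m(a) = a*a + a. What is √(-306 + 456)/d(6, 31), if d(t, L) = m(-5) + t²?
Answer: 5*√6/56 ≈ 0.21870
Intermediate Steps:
m(a) = a + a² (m(a) = a² + a = a + a²)
d(t, L) = 20 + t² (d(t, L) = -5*(1 - 5) + t² = -5*(-4) + t² = 20 + t²)
√(-306 + 456)/d(6, 31) = √(-306 + 456)/(20 + 6²) = √150/(20 + 36) = (5*√6)/56 = (5*√6)*(1/56) = 5*√6/56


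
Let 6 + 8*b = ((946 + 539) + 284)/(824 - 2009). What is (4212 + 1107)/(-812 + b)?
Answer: -50424120/7706639 ≈ -6.5429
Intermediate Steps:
b = -8879/9480 (b = -¾ + (((946 + 539) + 284)/(824 - 2009))/8 = -¾ + ((1485 + 284)/(-1185))/8 = -¾ + (1769*(-1/1185))/8 = -¾ + (⅛)*(-1769/1185) = -¾ - 1769/9480 = -8879/9480 ≈ -0.93660)
(4212 + 1107)/(-812 + b) = (4212 + 1107)/(-812 - 8879/9480) = 5319/(-7706639/9480) = 5319*(-9480/7706639) = -50424120/7706639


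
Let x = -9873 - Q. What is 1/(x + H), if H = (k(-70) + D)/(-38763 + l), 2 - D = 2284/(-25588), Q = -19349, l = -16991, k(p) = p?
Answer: 356658338/3379694845313 ≈ 0.00010553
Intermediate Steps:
D = 13365/6397 (D = 2 - 2284/(-25588) = 2 - 2284*(-1)/25588 = 2 - 1*(-571/6397) = 2 + 571/6397 = 13365/6397 ≈ 2.0893)
H = 434425/356658338 (H = (-70 + 13365/6397)/(-38763 - 16991) = -434425/6397/(-55754) = -434425/6397*(-1/55754) = 434425/356658338 ≈ 0.0012180)
x = 9476 (x = -9873 - 1*(-19349) = -9873 + 19349 = 9476)
1/(x + H) = 1/(9476 + 434425/356658338) = 1/(3379694845313/356658338) = 356658338/3379694845313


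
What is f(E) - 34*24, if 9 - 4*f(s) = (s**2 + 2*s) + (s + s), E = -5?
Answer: -815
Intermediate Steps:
f(s) = 9/4 - s - s**2/4 (f(s) = 9/4 - ((s**2 + 2*s) + (s + s))/4 = 9/4 - ((s**2 + 2*s) + 2*s)/4 = 9/4 - (s**2 + 4*s)/4 = 9/4 + (-s - s**2/4) = 9/4 - s - s**2/4)
f(E) - 34*24 = (9/4 - 1*(-5) - 1/4*(-5)**2) - 34*24 = (9/4 + 5 - 1/4*25) - 816 = (9/4 + 5 - 25/4) - 816 = 1 - 816 = -815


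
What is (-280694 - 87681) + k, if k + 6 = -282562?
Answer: -650943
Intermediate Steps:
k = -282568 (k = -6 - 282562 = -282568)
(-280694 - 87681) + k = (-280694 - 87681) - 282568 = -368375 - 282568 = -650943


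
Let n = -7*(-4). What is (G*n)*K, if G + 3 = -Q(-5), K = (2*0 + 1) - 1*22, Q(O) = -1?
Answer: 1176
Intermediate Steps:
n = 28
K = -21 (K = (0 + 1) - 22 = 1 - 22 = -21)
G = -2 (G = -3 - 1*(-1) = -3 + 1 = -2)
(G*n)*K = -2*28*(-21) = -56*(-21) = 1176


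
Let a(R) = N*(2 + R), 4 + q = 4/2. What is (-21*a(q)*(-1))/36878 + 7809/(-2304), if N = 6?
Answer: -2603/768 ≈ -3.3893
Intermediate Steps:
q = -2 (q = -4 + 4/2 = -4 + 4*(1/2) = -4 + 2 = -2)
a(R) = 12 + 6*R (a(R) = 6*(2 + R) = 12 + 6*R)
(-21*a(q)*(-1))/36878 + 7809/(-2304) = (-21*(12 + 6*(-2))*(-1))/36878 + 7809/(-2304) = (-21*(12 - 12)*(-1))*(1/36878) + 7809*(-1/2304) = (-21*0*(-1))*(1/36878) - 2603/768 = (0*(-1))*(1/36878) - 2603/768 = 0*(1/36878) - 2603/768 = 0 - 2603/768 = -2603/768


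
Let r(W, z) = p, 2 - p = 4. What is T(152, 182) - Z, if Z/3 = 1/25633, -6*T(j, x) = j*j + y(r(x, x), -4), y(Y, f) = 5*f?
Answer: -295856095/76899 ≈ -3847.3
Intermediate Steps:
p = -2 (p = 2 - 1*4 = 2 - 4 = -2)
r(W, z) = -2
T(j, x) = 10/3 - j**2/6 (T(j, x) = -(j*j + 5*(-4))/6 = -(j**2 - 20)/6 = -(-20 + j**2)/6 = 10/3 - j**2/6)
Z = 3/25633 ≈ 0.00011704
T(152, 182) - Z = (10/3 - 1/6*152**2) - 1*3/25633 = (10/3 - 1/6*23104) - 3/25633 = (10/3 - 11552/3) - 3/25633 = -11542/3 - 3/25633 = -295856095/76899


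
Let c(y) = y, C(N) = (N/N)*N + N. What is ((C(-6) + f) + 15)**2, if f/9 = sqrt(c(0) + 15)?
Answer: 1224 + 54*sqrt(15) ≈ 1433.1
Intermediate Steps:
C(N) = 2*N (C(N) = 1*N + N = N + N = 2*N)
f = 9*sqrt(15) (f = 9*sqrt(0 + 15) = 9*sqrt(15) ≈ 34.857)
((C(-6) + f) + 15)**2 = ((2*(-6) + 9*sqrt(15)) + 15)**2 = ((-12 + 9*sqrt(15)) + 15)**2 = (3 + 9*sqrt(15))**2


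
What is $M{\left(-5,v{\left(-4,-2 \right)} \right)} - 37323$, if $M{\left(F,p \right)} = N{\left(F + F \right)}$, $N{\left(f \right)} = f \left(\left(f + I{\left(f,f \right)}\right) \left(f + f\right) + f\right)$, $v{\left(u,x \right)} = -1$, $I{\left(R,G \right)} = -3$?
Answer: $-39823$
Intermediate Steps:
$N{\left(f \right)} = f \left(f + 2 f \left(-3 + f\right)\right)$ ($N{\left(f \right)} = f \left(\left(f - 3\right) \left(f + f\right) + f\right) = f \left(\left(-3 + f\right) 2 f + f\right) = f \left(2 f \left(-3 + f\right) + f\right) = f \left(f + 2 f \left(-3 + f\right)\right)$)
$M{\left(F,p \right)} = 4 F^{2} \left(-5 + 4 F\right)$ ($M{\left(F,p \right)} = \left(F + F\right)^{2} \left(-5 + 2 \left(F + F\right)\right) = \left(2 F\right)^{2} \left(-5 + 2 \cdot 2 F\right) = 4 F^{2} \left(-5 + 4 F\right)$)
$M{\left(-5,v{\left(-4,-2 \right)} \right)} - 37323 = \left(-5\right)^{2} \left(-20 + 16 \left(-5\right)\right) - 37323 = 25 \left(-20 - 80\right) - 37323 = 25 \left(-100\right) - 37323 = -2500 - 37323 = -39823$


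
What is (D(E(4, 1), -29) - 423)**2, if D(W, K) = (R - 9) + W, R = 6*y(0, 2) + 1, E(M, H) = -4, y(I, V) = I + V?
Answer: 178929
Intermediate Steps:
R = 13 (R = 6*(0 + 2) + 1 = 6*2 + 1 = 12 + 1 = 13)
D(W, K) = 4 + W (D(W, K) = (13 - 9) + W = 4 + W)
(D(E(4, 1), -29) - 423)**2 = ((4 - 4) - 423)**2 = (0 - 423)**2 = (-423)**2 = 178929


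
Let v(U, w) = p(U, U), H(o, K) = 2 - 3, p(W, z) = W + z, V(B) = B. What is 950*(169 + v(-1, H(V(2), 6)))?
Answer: 158650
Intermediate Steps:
H(o, K) = -1
v(U, w) = 2*U (v(U, w) = U + U = 2*U)
950*(169 + v(-1, H(V(2), 6))) = 950*(169 + 2*(-1)) = 950*(169 - 2) = 950*167 = 158650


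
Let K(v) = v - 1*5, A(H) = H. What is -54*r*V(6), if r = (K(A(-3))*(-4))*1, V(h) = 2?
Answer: -3456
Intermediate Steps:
K(v) = -5 + v (K(v) = v - 5 = -5 + v)
r = 32 (r = ((-5 - 3)*(-4))*1 = -8*(-4)*1 = 32*1 = 32)
-54*r*V(6) = -1728*2 = -54*64 = -3456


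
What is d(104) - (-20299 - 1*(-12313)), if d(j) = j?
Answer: 8090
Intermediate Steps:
d(104) - (-20299 - 1*(-12313)) = 104 - (-20299 - 1*(-12313)) = 104 - (-20299 + 12313) = 104 - 1*(-7986) = 104 + 7986 = 8090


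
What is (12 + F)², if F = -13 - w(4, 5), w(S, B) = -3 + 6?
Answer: 16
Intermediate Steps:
w(S, B) = 3
F = -16 (F = -13 - 1*3 = -13 - 3 = -16)
(12 + F)² = (12 - 16)² = (-4)² = 16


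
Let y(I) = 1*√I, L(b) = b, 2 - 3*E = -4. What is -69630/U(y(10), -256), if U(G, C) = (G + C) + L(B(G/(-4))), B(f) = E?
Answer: 2947670/10751 + 11605*√10/10751 ≈ 277.59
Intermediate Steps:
E = 2 (E = ⅔ - ⅓*(-4) = ⅔ + 4/3 = 2)
B(f) = 2
y(I) = √I
U(G, C) = 2 + C + G (U(G, C) = (G + C) + 2 = (C + G) + 2 = 2 + C + G)
-69630/U(y(10), -256) = -69630/(2 - 256 + √10) = -69630/(-254 + √10)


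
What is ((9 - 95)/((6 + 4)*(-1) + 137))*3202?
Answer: -275372/127 ≈ -2168.3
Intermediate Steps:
((9 - 95)/((6 + 4)*(-1) + 137))*3202 = -86/(10*(-1) + 137)*3202 = -86/(-10 + 137)*3202 = -86/127*3202 = -275372/127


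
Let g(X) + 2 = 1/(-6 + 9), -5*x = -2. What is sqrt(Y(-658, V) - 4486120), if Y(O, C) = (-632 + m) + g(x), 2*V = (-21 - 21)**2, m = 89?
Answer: I*sqrt(40379982)/3 ≈ 2118.2*I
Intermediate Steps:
x = 2/5 (x = -1/5*(-2) = 2/5 ≈ 0.40000)
g(X) = -5/3 (g(X) = -2 + 1/(-6 + 9) = -2 + 1/3 = -5/3)
V = 882 (V = (-21 - 21)**2/2 = (1/2)*(-42)**2 = (1/2)*1764 = 882)
Y(O, C) = -1634/3 (Y(O, C) = (-632 + 89) - 5/3 = -543 - 5/3 = -1634/3)
sqrt(Y(-658, V) - 4486120) = sqrt(-1634/3 - 4486120) = sqrt(-13459994/3) = I*sqrt(40379982)/3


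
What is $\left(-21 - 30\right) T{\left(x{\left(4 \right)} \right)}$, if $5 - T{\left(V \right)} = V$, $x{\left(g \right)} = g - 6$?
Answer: $-357$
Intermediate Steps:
$x{\left(g \right)} = -6 + g$ ($x{\left(g \right)} = g - 6 = -6 + g$)
$T{\left(V \right)} = 5 - V$
$\left(-21 - 30\right) T{\left(x{\left(4 \right)} \right)} = \left(-21 - 30\right) \left(5 - \left(-6 + 4\right)\right) = - 51 \left(5 - -2\right) = - 51 \left(5 + 2\right) = \left(-51\right) 7 = -357$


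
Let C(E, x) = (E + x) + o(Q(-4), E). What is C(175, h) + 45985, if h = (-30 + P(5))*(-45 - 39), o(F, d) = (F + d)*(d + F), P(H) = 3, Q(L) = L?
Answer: 77669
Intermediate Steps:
o(F, d) = (F + d)² (o(F, d) = (F + d)*(F + d) = (F + d)²)
h = 2268 (h = (-30 + 3)*(-45 - 39) = -27*(-84) = 2268)
C(E, x) = E + x + (-4 + E)² (C(E, x) = (E + x) + (-4 + E)² = E + x + (-4 + E)²)
C(175, h) + 45985 = (175 + 2268 + (-4 + 175)²) + 45985 = (175 + 2268 + 171²) + 45985 = (175 + 2268 + 29241) + 45985 = 31684 + 45985 = 77669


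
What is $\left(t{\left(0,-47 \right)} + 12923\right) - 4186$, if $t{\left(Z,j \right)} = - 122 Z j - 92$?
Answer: $8645$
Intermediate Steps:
$t{\left(Z,j \right)} = -92 - 122 Z j$ ($t{\left(Z,j \right)} = - 122 Z j - 92 = -92 - 122 Z j$)
$\left(t{\left(0,-47 \right)} + 12923\right) - 4186 = \left(\left(-92 - 0 \left(-47\right)\right) + 12923\right) - 4186 = \left(\left(-92 + 0\right) + 12923\right) - 4186 = \left(-92 + 12923\right) - 4186 = 12831 - 4186 = 8645$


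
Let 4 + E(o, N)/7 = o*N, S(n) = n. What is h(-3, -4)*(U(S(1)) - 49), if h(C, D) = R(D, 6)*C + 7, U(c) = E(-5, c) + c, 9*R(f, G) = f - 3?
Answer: -1036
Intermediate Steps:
E(o, N) = -28 + 7*N*o (E(o, N) = -28 + 7*(o*N) = -28 + 7*(N*o) = -28 + 7*N*o)
R(f, G) = -1/3 + f/9 (R(f, G) = (f - 3)/9 = (-3 + f)/9 = -1/3 + f/9)
U(c) = -28 - 34*c (U(c) = (-28 + 7*c*(-5)) + c = (-28 - 35*c) + c = -28 - 34*c)
h(C, D) = 7 + C*(-1/3 + D/9) (h(C, D) = (-1/3 + D/9)*C + 7 = C*(-1/3 + D/9) + 7 = 7 + C*(-1/3 + D/9))
h(-3, -4)*(U(S(1)) - 49) = (7 + (1/9)*(-3)*(-3 - 4))*((-28 - 34*1) - 49) = (7 + (1/9)*(-3)*(-7))*((-28 - 34) - 49) = (7 + 7/3)*(-62 - 49) = (28/3)*(-111) = -1036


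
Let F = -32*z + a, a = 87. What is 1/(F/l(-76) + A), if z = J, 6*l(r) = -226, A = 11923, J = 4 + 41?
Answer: 113/1351358 ≈ 8.3620e-5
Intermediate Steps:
J = 45
l(r) = -113/3 (l(r) = (1/6)*(-226) = -113/3)
z = 45
F = -1353 (F = -32*45 + 87 = -1440 + 87 = -1353)
1/(F/l(-76) + A) = 1/(-1353/(-113/3) + 11923) = 1/(-1353*(-3/113) + 11923) = 1/(4059/113 + 11923) = 1/(1351358/113) = 113/1351358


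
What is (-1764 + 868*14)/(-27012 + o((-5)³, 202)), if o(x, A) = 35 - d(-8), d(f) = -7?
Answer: -5194/13485 ≈ -0.38517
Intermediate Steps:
o(x, A) = 42 (o(x, A) = 35 - 1*(-7) = 35 + 7 = 42)
(-1764 + 868*14)/(-27012 + o((-5)³, 202)) = (-1764 + 868*14)/(-27012 + 42) = (-1764 + 12152)/(-26970) = 10388*(-1/26970) = -5194/13485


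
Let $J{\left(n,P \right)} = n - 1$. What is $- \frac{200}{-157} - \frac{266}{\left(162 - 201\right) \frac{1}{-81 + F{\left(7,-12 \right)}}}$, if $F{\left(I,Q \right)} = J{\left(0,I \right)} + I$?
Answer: $- \frac{1041450}{2041} \approx -510.26$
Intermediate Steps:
$J{\left(n,P \right)} = -1 + n$
$F{\left(I,Q \right)} = -1 + I$ ($F{\left(I,Q \right)} = \left(-1 + 0\right) + I = -1 + I$)
$- \frac{200}{-157} - \frac{266}{\left(162 - 201\right) \frac{1}{-81 + F{\left(7,-12 \right)}}} = - \frac{200}{-157} - \frac{266}{\left(162 - 201\right) \frac{1}{-81 + \left(-1 + 7\right)}} = \left(-200\right) \left(- \frac{1}{157}\right) - \frac{266}{\left(-39\right) \frac{1}{-81 + 6}} = \frac{200}{157} - \frac{266}{\left(-39\right) \frac{1}{-75}} = \frac{200}{157} - \frac{266}{\left(-39\right) \left(- \frac{1}{75}\right)} = \frac{200}{157} - \frac{266}{\frac{13}{25}} = \frac{200}{157} - \frac{6650}{13} = - \frac{1041450}{2041}$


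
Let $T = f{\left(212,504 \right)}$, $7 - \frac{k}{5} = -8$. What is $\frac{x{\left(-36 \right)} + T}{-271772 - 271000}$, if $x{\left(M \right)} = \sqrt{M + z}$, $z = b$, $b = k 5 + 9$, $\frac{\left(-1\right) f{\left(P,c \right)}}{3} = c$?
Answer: $\frac{42}{15077} - \frac{\sqrt{87}}{271386} \approx 0.0027513$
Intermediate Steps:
$k = 75$ ($k = 35 - -40 = 35 + 40 = 75$)
$f{\left(P,c \right)} = - 3 c$
$b = 384$ ($b = 75 \cdot 5 + 9 = 375 + 9 = 384$)
$z = 384$
$x{\left(M \right)} = \sqrt{384 + M}$ ($x{\left(M \right)} = \sqrt{M + 384} = \sqrt{384 + M}$)
$T = -1512$ ($T = \left(-3\right) 504 = -1512$)
$\frac{x{\left(-36 \right)} + T}{-271772 - 271000} = \frac{\sqrt{384 - 36} - 1512}{-271772 - 271000} = \frac{\sqrt{348} - 1512}{-542772} = \left(2 \sqrt{87} - 1512\right) \left(- \frac{1}{542772}\right) = \left(-1512 + 2 \sqrt{87}\right) \left(- \frac{1}{542772}\right) = \frac{42}{15077} - \frac{\sqrt{87}}{271386}$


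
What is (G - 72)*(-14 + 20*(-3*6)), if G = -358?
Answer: 160820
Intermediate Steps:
(G - 72)*(-14 + 20*(-3*6)) = (-358 - 72)*(-14 + 20*(-3*6)) = -430*(-14 + 20*(-18)) = -430*(-14 - 360) = -430*(-374) = 160820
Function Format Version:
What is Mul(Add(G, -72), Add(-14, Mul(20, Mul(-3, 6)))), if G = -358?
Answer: 160820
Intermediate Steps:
Mul(Add(G, -72), Add(-14, Mul(20, Mul(-3, 6)))) = Mul(Add(-358, -72), Add(-14, Mul(20, Mul(-3, 6)))) = Mul(-430, Add(-14, Mul(20, -18))) = Mul(-430, Add(-14, -360)) = Mul(-430, -374) = 160820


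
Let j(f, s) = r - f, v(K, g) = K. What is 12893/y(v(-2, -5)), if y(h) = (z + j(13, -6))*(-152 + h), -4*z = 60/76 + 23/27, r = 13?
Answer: 6614109/32417 ≈ 204.03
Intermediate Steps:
j(f, s) = 13 - f
z = -421/1026 (z = -(60/76 + 23/27)/4 = -(60*(1/76) + 23*(1/27))/4 = -(15/19 + 23/27)/4 = -¼*842/513 = -421/1026 ≈ -0.41033)
y(h) = 1684/27 - 421*h/1026 (y(h) = (-421/1026 + (13 - 1*13))*(-152 + h) = (-421/1026 + (13 - 13))*(-152 + h) = (-421/1026 + 0)*(-152 + h) = -421*(-152 + h)/1026 = 1684/27 - 421*h/1026)
12893/y(v(-2, -5)) = 12893/(1684/27 - 421/1026*(-2)) = 12893/(1684/27 + 421/513) = 12893/(32417/513) = 12893*(513/32417) = 6614109/32417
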